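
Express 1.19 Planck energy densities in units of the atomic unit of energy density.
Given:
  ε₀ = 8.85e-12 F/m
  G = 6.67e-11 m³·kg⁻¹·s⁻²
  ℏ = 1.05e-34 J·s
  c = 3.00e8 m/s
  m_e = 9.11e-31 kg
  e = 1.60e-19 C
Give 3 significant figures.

1.85e100

Planck energy density: u_P = c⁷/(ℏG²) = 4.68e113 J/m³
atomic unit of energy density: u_au = E_h/a₀³ = m_e⁴e¹⁰/((4πε₀)⁵ℏ⁸) = 3.01e13 J/m³
1.19 × 4.68e113 / 3.01e13 = 1.85e100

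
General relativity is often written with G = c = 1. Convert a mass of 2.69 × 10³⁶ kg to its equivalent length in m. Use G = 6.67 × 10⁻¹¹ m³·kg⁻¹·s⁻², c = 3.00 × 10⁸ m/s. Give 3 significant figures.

1.99 × 10⁹ m

In G = c = 1 units mass has dimensions of length; the conversion factor is G/c².
2.69 × 10³⁶ kg × (G/c²) = 1.99 × 10⁹ m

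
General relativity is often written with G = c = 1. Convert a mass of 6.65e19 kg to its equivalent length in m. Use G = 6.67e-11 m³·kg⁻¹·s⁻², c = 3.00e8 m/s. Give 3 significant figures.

In G = c = 1 units mass has dimensions of length; the conversion factor is G/c².
6.65e19 kg × (G/c²) = 4.93e-8 m

4.93e-8 m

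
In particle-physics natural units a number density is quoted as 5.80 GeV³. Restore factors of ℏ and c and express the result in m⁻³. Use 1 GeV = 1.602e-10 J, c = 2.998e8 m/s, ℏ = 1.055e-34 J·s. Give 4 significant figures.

Number density is [L]⁻³ = [E]³/(ℏc)³.
1 GeV³ → 1/(ℏc)³ × (1 GeV in J)³ = 1.299e47 m⁻³.
Result: 5.80 × 1.299e47 = 7.536e47 m⁻³.

7.536e47 m⁻³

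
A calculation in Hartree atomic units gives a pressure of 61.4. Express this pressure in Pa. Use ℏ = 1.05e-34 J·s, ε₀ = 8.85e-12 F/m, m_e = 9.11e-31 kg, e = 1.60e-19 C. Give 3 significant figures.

One atomic unit of pressure: P_au = E_h/a₀³ = m_e⁴e¹⁰/((4πε₀)⁵ℏ⁸) = 3.01e13 Pa.
61.4 × 3.01e13 Pa = 1.85e15 Pa

1.85e15 Pa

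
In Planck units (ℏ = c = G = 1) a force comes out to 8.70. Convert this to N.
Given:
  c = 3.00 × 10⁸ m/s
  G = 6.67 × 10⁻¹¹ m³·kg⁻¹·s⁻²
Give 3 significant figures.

1.06 × 10⁴⁵ N

One Planck force: F_P = c⁴/G = 1.21 × 10⁴⁴ N.
8.70 × 1.21 × 10⁴⁴ N = 1.06 × 10⁴⁵ N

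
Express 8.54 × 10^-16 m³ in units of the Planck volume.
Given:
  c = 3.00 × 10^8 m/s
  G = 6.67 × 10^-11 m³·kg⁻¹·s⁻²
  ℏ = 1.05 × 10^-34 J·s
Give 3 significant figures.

Planck volume: V_P = (ℏG/c³)^(3/2) = 4.18 × 10^-105 m³.
8.54 × 10^-16 / 4.18 × 10^-105 = 2.04 × 10^89

2.04 × 10^89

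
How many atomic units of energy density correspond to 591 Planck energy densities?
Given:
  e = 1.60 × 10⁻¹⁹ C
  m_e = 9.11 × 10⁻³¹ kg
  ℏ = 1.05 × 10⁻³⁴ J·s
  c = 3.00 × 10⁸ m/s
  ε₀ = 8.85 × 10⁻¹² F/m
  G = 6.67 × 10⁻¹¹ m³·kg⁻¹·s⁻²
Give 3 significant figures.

9.18 × 10¹⁰²

Planck energy density: u_P = c⁷/(ℏG²) = 4.68 × 10¹¹³ J/m³
atomic unit of energy density: u_au = E_h/a₀³ = m_e⁴e¹⁰/((4πε₀)⁵ℏ⁸) = 3.01 × 10¹³ J/m³
591 × 4.68 × 10¹¹³ / 3.01 × 10¹³ = 9.18 × 10¹⁰²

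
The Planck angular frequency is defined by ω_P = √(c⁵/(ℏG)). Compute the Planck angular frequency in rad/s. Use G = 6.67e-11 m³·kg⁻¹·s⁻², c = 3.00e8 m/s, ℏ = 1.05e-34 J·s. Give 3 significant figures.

ω_P = √(c⁵/(ℏG))
  = √(3.47e86)
  = 1.86e43 rad/s

1.86e43 rad/s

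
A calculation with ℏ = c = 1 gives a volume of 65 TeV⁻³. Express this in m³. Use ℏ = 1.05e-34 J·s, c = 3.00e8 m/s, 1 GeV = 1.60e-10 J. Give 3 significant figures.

4.96e-55 m³

Volume is [L]³ = [E]⁻³·(ℏc)³.
1 GeV⁻³ → (ℏc)³ × (1 GeV in J)⁻³ = 7.63e-48 m³.
Convert the energy scale: 65 TeV⁻³ = 6.50e-8 GeV⁻³.
Result: 6.50e-8 × 7.63e-48 = 4.96e-55 m³.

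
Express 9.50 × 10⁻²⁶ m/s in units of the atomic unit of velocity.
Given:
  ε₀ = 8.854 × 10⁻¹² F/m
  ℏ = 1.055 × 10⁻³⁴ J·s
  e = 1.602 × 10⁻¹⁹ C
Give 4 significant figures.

4.345 × 10⁻³²

atomic unit of velocity: v_au = e²/(4πε₀ℏ) = 2.186 × 10⁶ m/s.
9.50 × 10⁻²⁶ / 2.186 × 10⁶ = 4.345 × 10⁻³²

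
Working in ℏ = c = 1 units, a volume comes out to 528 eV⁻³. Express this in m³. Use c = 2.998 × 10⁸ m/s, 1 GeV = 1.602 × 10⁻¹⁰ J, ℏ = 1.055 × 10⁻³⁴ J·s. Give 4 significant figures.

4.063 × 10⁻¹⁸ m³

Volume is [L]³ = [E]⁻³·(ℏc)³.
1 GeV⁻³ → (ℏc)³ × (1 GeV in J)⁻³ = 7.696 × 10⁻⁴⁸ m³.
Convert the energy scale: 528 eV⁻³ = 5.28 × 10²⁹ GeV⁻³.
Result: 5.28 × 10²⁹ × 7.696 × 10⁻⁴⁸ = 4.063 × 10⁻¹⁸ m³.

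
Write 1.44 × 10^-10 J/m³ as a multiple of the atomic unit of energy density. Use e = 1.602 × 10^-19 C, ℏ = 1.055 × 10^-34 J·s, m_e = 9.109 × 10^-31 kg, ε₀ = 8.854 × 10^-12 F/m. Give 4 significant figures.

4.916 × 10^-24

atomic unit of energy density: u_au = E_h/a₀³ = m_e⁴e¹⁰/((4πε₀)⁵ℏ⁸) = 2.929 × 10^13 J/m³.
1.44 × 10^-10 / 2.929 × 10^13 = 4.916 × 10^-24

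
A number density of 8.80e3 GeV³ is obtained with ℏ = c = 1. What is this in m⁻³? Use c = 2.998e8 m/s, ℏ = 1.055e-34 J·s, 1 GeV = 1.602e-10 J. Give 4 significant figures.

1.143e51 m⁻³

Number density is [L]⁻³ = [E]³/(ℏc)³.
1 GeV³ → 1/(ℏc)³ × (1 GeV in J)³ = 1.299e47 m⁻³.
Result: 8.80e3 × 1.299e47 = 1.143e51 m⁻³.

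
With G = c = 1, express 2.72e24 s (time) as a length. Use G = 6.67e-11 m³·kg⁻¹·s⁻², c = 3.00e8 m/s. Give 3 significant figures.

8.16e32 m

Time → length via c.
2.72e24 s × (c) = 8.16e32 m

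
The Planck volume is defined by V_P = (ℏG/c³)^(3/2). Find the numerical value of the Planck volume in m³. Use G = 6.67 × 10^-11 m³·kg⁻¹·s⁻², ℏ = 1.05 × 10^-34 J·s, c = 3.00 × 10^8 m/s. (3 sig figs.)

4.18 × 10^-105 m³

V_P = (ℏG/c³)^(3/2)
  = √(1.75 × 10^-209)
  = 4.18 × 10^-105 m³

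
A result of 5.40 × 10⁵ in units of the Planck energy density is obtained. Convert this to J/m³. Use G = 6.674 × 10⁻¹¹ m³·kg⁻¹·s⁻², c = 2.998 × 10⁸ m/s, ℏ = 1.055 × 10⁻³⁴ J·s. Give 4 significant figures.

2.501 × 10¹¹⁹ J/m³

One Planck energy density: u_P = c⁷/(ℏG²) = 4.632 × 10¹¹³ J/m³.
5.40 × 10⁵ × 4.632 × 10¹¹³ J/m³ = 2.501 × 10¹¹⁹ J/m³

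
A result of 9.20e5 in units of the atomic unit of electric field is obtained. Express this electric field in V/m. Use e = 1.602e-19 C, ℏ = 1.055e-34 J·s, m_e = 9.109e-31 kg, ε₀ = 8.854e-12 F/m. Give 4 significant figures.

4.720e17 V/m

One atomic unit of electric field: E_au = E_h/(e a₀) = m_e²e⁵/((4πε₀)³ℏ⁴) = 5.131e11 V/m.
9.20e5 × 5.131e11 V/m = 4.720e17 V/m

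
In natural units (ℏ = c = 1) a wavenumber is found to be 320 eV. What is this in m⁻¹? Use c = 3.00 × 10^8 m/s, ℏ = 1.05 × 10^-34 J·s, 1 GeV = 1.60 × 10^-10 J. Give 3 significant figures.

1.63 × 10^9 m⁻¹

Inverse length is [E]/(ℏc).
1 GeV → 1/(ℏc) × (1 GeV in J) = 5.08 × 10^15 m⁻¹.
Convert the energy scale: 320 eV = 3.20 × 10^-7 GeV.
Result: 3.20 × 10^-7 × 5.08 × 10^15 = 1.63 × 10^9 m⁻¹.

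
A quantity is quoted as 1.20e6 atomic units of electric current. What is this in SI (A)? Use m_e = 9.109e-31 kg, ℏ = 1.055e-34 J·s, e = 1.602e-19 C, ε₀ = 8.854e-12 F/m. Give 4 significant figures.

One atomic unit of electric current: I_au = e E_h/ℏ = m_e e⁵/((4πε₀)²ℏ³) = 6.612e-3 A.
1.20e6 × 6.612e-3 A = 7.934e3 A

7.934e3 A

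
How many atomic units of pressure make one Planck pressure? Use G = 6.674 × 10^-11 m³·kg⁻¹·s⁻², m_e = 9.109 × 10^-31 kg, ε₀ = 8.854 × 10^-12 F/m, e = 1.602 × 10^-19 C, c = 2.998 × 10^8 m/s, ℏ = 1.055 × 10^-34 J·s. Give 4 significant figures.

1.581 × 10^100

Planck pressure: p_P = c⁷/(ℏG²) = 4.632 × 10^113 Pa
atomic unit of pressure: P_au = E_h/a₀³ = m_e⁴e¹⁰/((4πε₀)⁵ℏ⁸) = 2.929 × 10^13 Pa
ratio = 4.632 × 10^113 / 2.929 × 10^13 = 1.581 × 10^100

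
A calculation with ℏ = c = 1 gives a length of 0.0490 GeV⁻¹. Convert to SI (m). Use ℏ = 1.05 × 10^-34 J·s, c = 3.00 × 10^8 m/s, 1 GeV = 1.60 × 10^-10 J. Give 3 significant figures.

A length is [E]⁻¹ in ℏ=c=1; restore one factor of ℏc.
1 GeV⁻¹ → ℏc × (1 GeV in J)⁻¹ = 1.97 × 10^-16 m.
Result: 0.0490 × 1.97 × 10^-16 = 9.65 × 10^-18 m.

9.65 × 10^-18 m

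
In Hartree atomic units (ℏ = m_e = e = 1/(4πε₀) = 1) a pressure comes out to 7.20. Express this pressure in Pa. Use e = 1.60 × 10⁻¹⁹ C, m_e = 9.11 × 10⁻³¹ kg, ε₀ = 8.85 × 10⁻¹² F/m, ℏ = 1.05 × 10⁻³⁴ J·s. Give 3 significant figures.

2.17 × 10¹⁴ Pa

One atomic unit of pressure: P_au = E_h/a₀³ = m_e⁴e¹⁰/((4πε₀)⁵ℏ⁸) = 3.01 × 10¹³ Pa.
7.20 × 3.01 × 10¹³ Pa = 2.17 × 10¹⁴ Pa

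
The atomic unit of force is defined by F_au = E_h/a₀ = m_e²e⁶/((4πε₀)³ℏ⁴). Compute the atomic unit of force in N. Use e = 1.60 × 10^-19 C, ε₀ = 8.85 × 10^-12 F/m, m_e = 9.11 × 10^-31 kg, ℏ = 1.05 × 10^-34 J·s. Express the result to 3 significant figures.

8.33 × 10^-8 N

F_au = E_h/a₀ = m_e²e⁶/((4πε₀)³ℏ⁴)
E_h = 4.38 × 10^-18 J
a₀ = 5.26 × 10^-11 m
E_h/a₀ = 8.33 × 10^-8 N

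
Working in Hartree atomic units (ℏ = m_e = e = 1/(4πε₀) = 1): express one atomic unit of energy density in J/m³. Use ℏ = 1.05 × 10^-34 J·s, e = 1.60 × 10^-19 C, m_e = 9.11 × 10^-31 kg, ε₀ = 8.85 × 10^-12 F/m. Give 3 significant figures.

Dimensional analysis gives u_au = E_h/a₀³ = m_e⁴e¹⁰/((4πε₀)⁵ℏ⁸).
E_h = 4.38 × 10^-18 J
a₀ = 5.26 × 10^-11 m
E_h/a₀³ = 3.01 × 10^13 J/m³

3.01 × 10^13 J/m³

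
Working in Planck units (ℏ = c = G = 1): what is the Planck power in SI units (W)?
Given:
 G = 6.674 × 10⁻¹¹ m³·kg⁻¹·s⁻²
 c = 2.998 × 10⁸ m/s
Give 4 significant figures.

3.629 × 10⁵² W

From ℏ = c = G = 1 the power scale is P_P = c⁵/G.
  = 2.422 × 10⁴² / 6.674 × 10⁻¹¹
  = 3.629 × 10⁵² W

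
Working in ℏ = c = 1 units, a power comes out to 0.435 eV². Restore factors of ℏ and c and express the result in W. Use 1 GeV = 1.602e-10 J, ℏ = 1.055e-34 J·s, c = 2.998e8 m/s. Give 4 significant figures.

1.058e-4 W

Power is [E]/[T] = [E]²/ℏ.
1 GeV² → 1/ℏ × (1 GeV in J)² = 2.433e14 W.
Convert the energy scale: 0.435 eV² = 4.35e-19 GeV².
Result: 4.35e-19 × 2.433e14 = 1.058e-4 W.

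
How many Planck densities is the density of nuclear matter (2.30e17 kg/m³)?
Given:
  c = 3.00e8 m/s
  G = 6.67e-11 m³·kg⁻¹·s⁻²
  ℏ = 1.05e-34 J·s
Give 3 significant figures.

Planck density: ρ_P = c⁵/(ℏG²) = 5.20e96 kg/m³.
2.30e17 / 5.20e96 = 4.42e-80

4.42e-80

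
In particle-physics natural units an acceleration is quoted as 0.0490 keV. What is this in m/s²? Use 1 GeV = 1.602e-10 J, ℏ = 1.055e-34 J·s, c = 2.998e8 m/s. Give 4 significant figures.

Acceleration is [L]/[T]² = c·[E]/ℏ.
1 GeV → c/ℏ × (1 GeV in J) = 4.552e32 m/s².
Convert the energy scale: 0.0490 keV = 4.90e-8 GeV.
Result: 4.90e-8 × 4.552e32 = 2.231e25 m/s².

2.231e25 m/s²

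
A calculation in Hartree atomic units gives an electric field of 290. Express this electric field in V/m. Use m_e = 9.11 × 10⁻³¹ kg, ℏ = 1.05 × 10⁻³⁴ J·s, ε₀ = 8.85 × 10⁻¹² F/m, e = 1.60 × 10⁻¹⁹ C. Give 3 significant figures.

1.51 × 10¹⁴ V/m

One atomic unit of electric field: E_au = E_h/(e a₀) = m_e²e⁵/((4πε₀)³ℏ⁴) = 5.20 × 10¹¹ V/m.
290 × 5.20 × 10¹¹ V/m = 1.51 × 10¹⁴ V/m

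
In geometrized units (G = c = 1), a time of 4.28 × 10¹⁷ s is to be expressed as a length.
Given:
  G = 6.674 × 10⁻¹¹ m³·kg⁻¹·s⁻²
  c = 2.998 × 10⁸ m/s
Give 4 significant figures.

Time → length via c.
4.28 × 10¹⁷ s × (c) = 1.283 × 10²⁶ m

1.283 × 10²⁶ m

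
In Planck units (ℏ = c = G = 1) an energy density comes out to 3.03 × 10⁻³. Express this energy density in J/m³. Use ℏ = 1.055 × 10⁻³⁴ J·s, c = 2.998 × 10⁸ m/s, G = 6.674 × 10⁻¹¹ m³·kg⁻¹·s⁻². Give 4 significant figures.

1.404 × 10¹¹¹ J/m³

One Planck energy density: u_P = c⁷/(ℏG²) = 4.632 × 10¹¹³ J/m³.
3.03 × 10⁻³ × 4.632 × 10¹¹³ J/m³ = 1.404 × 10¹¹¹ J/m³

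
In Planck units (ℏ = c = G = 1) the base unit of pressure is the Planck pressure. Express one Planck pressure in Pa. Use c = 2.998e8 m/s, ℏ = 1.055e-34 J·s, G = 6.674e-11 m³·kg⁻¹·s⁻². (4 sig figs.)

p_P = c⁷/(ℏG²)
  = 2.177e59 / 4.699e-55
  = 4.632e113 Pa

4.632e113 Pa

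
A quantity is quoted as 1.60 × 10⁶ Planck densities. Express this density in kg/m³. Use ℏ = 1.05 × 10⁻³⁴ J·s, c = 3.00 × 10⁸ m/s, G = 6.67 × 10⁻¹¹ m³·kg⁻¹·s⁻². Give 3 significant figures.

8.32 × 10¹⁰² kg/m³

One Planck density: ρ_P = c⁵/(ℏG²) = 5.20 × 10⁹⁶ kg/m³.
1.60 × 10⁶ × 5.20 × 10⁹⁶ kg/m³ = 8.32 × 10¹⁰² kg/m³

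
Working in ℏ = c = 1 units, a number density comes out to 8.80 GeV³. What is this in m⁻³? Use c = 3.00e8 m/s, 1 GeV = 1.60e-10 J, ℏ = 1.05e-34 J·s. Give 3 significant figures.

Number density is [L]⁻³ = [E]³/(ℏc)³.
1 GeV³ → 1/(ℏc)³ × (1 GeV in J)³ = 1.31e47 m⁻³.
Result: 8.80 × 1.31e47 = 1.15e48 m⁻³.

1.15e48 m⁻³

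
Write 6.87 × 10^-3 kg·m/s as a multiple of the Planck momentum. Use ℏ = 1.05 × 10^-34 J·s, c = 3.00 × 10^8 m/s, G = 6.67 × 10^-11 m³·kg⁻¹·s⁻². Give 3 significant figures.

1.05 × 10^-3

Planck momentum: p_P = √(ℏc³/G) = 6.52 kg·m/s.
6.87 × 10^-3 / 6.52 = 1.05 × 10^-3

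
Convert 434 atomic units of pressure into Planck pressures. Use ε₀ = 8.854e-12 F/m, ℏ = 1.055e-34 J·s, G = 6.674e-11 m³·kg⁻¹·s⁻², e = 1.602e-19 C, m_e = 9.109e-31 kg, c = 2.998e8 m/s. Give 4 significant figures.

atomic unit of pressure: P_au = E_h/a₀³ = m_e⁴e¹⁰/((4πε₀)⁵ℏ⁸) = 2.929e13 Pa
Planck pressure: p_P = c⁷/(ℏG²) = 4.632e113 Pa
434 × 2.929e13 / 4.632e113 = 2.744e-98

2.744e-98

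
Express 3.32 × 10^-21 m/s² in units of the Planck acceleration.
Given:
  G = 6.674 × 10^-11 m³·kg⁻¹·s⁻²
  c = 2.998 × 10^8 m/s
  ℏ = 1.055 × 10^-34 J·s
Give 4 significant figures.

5.971 × 10^-73

Planck acceleration: a_P = √(c⁷/(ℏG)) = 5.560 × 10^51 m/s².
3.32 × 10^-21 / 5.560 × 10^51 = 5.971 × 10^-73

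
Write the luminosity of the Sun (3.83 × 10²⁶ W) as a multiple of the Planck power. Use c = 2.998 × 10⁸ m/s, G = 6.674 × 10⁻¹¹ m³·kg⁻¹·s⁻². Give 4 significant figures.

1.055 × 10⁻²⁶

Planck power: P_P = c⁵/G = 3.629 × 10⁵² W.
3.83 × 10²⁶ / 3.629 × 10⁵² = 1.055 × 10⁻²⁶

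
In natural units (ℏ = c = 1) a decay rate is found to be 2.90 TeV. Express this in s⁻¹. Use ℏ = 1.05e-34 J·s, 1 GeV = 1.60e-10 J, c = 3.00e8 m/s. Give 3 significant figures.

4.42e27 s⁻¹

A rate is [E]/ℏ; divide by ℏ.
1 GeV → 1/ℏ × (1 GeV in J) = 1.52e24 s⁻¹.
Convert the energy scale: 2.90 TeV = 2.90e3 GeV.
Result: 2.90e3 × 1.52e24 = 4.42e27 s⁻¹.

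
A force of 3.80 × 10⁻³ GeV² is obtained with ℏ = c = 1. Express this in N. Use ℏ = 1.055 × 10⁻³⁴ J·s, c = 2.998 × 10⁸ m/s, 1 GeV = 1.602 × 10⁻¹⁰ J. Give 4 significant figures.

3.083 × 10³ N

Force is [E]/[L] = [E]²/(ℏc); restore (ℏc)⁻¹.
1 GeV² → 1/(ℏc) × (1 GeV in J)² = 8.114 × 10⁵ N.
Result: 3.80 × 10⁻³ × 8.114 × 10⁵ = 3.083 × 10³ N.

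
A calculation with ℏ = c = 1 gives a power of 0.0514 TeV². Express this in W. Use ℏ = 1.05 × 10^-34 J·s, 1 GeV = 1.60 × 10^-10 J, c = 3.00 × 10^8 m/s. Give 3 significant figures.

Power is [E]/[T] = [E]²/ℏ.
1 GeV² → 1/ℏ × (1 GeV in J)² = 2.44 × 10^14 W.
Convert the energy scale: 0.0514 TeV² = 5.14 × 10^4 GeV².
Result: 5.14 × 10^4 × 2.44 × 10^14 = 1.25 × 10^19 W.

1.25 × 10^19 W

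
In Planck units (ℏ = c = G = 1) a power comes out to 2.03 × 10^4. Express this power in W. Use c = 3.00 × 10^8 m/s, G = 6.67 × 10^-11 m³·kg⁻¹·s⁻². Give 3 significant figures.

7.40 × 10^56 W

One Planck power: P_P = c⁵/G = 3.64 × 10^52 W.
2.03 × 10^4 × 3.64 × 10^52 W = 7.40 × 10^56 W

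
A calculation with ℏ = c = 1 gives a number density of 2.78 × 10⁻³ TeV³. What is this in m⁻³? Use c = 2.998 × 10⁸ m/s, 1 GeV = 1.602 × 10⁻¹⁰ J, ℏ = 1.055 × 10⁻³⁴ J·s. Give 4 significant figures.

3.612 × 10⁵³ m⁻³

Number density is [L]⁻³ = [E]³/(ℏc)³.
1 GeV³ → 1/(ℏc)³ × (1 GeV in J)³ = 1.299 × 10⁴⁷ m⁻³.
Convert the energy scale: 2.78 × 10⁻³ TeV³ = 2.78 × 10⁶ GeV³.
Result: 2.78 × 10⁶ × 1.299 × 10⁴⁷ = 3.612 × 10⁵³ m⁻³.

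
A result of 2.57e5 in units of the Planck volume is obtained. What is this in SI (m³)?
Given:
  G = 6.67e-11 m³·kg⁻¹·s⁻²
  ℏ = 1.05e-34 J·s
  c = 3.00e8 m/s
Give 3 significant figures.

One Planck volume: V_P = (ℏG/c³)^(3/2) = 4.18e-105 m³.
2.57e5 × 4.18e-105 m³ = 1.07e-99 m³

1.07e-99 m³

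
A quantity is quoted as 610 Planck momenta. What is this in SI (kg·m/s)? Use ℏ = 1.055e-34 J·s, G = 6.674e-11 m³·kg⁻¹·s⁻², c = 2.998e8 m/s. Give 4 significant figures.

One Planck momentum: p_P = √(ℏc³/G) = 6.527 kg·m/s.
610 × 6.527 kg·m/s = 3.981e3 kg·m/s

3.981e3 kg·m/s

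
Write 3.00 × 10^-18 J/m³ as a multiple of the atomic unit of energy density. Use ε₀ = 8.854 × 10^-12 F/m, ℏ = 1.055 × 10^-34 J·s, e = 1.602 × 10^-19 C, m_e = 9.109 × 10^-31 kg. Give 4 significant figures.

atomic unit of energy density: u_au = E_h/a₀³ = m_e⁴e¹⁰/((4πε₀)⁵ℏ⁸) = 2.929 × 10^13 J/m³.
3.00 × 10^-18 / 2.929 × 10^13 = 1.024 × 10^-31

1.024 × 10^-31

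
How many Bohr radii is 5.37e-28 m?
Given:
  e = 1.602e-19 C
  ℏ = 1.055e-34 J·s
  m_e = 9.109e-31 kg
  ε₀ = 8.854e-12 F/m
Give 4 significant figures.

1.014e-17

Bohr radius: a₀ = 4πε₀ℏ²/(m_e e²) = 5.297e-11 m.
5.37e-28 / 5.297e-11 = 1.014e-17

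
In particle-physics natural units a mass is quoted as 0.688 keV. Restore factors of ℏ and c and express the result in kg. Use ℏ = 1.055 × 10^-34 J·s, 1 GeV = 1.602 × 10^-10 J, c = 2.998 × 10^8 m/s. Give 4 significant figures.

Mass is [E]/c²; divide by c².
1 GeV → 1/c² × (1 GeV in J) = 1.782 × 10^-27 kg.
Convert the energy scale: 0.688 keV = 6.88 × 10^-7 GeV.
Result: 6.88 × 10^-7 × 1.782 × 10^-27 = 1.226 × 10^-33 kg.

1.226 × 10^-33 kg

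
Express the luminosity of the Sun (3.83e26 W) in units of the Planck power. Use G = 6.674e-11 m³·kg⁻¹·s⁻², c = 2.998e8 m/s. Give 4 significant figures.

1.055e-26

Planck power: P_P = c⁵/G = 3.629e52 W.
3.83e26 / 3.629e52 = 1.055e-26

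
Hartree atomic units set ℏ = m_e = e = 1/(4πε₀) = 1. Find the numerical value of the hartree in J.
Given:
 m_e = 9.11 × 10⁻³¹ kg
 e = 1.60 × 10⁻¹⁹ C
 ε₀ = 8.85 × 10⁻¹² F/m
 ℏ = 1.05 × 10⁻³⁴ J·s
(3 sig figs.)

The unique combination of the constants set to 1 with dimensions of energy is E_h = m_e e⁴/(4πε₀ℏ)².
  = 5.97 × 10⁻¹⁰⁶ / 1.36 × 10⁻⁸⁸
  = 4.38 × 10⁻¹⁸ J

4.38 × 10⁻¹⁸ J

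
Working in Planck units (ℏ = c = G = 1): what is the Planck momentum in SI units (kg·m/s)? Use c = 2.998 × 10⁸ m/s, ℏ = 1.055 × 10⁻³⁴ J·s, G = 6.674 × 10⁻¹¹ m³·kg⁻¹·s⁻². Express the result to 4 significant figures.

The unique combination of the constants set to 1 with dimensions of momentum is p_P = √(ℏc³/G).
  = √(42.60)
  = 6.527 kg·m/s

6.527 kg·m/s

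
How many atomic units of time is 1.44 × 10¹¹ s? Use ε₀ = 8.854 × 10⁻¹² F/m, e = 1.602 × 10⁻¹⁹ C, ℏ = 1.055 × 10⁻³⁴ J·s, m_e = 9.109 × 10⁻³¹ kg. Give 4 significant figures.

atomic unit of time: τ_au = (4πε₀)²ℏ³/(m_e e⁴) = 2.423 × 10⁻¹⁷ s.
1.44 × 10¹¹ / 2.423 × 10⁻¹⁷ = 5.943 × 10²⁷

5.943 × 10²⁷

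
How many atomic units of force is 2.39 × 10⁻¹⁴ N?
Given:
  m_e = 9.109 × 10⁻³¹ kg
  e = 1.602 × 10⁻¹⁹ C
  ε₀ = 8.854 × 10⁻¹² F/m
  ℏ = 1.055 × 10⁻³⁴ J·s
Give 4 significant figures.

atomic unit of force: F_au = E_h/a₀ = m_e²e⁶/((4πε₀)³ℏ⁴) = 8.220 × 10⁻⁸ N.
2.39 × 10⁻¹⁴ / 8.220 × 10⁻⁸ = 2.908 × 10⁻⁷

2.908 × 10⁻⁷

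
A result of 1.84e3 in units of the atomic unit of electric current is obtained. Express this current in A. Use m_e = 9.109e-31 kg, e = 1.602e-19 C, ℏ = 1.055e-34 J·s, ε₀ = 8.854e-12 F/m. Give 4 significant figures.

One atomic unit of electric current: I_au = e E_h/ℏ = m_e e⁵/((4πε₀)²ℏ³) = 6.612e-3 A.
1.84e3 × 6.612e-3 A = 12.17 A

12.17 A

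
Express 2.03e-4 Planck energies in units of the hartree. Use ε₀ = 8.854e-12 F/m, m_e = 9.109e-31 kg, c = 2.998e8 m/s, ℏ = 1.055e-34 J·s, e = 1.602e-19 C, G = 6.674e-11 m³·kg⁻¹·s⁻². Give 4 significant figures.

Planck energy: E_P = √(ℏc⁵/G) = 1.957e9 J
hartree: E_h = m_e e⁴/(4πε₀ℏ)² = 4.354e-18 J
2.03e-4 × 1.957e9 / 4.354e-18 = 9.122e22

9.122e22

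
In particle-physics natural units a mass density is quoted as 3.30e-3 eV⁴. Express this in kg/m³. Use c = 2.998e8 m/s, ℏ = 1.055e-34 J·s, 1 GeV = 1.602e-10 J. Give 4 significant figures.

7.643e-19 kg/m³

Mass density is [E]/(c²[L]³) = [E]⁴/(ℏ³c⁵).
1 GeV⁴ → 1/(ℏ³c⁵) × (1 GeV in J)⁴ = 2.316e20 kg/m³.
Convert the energy scale: 3.30e-3 eV⁴ = 3.30e-39 GeV⁴.
Result: 3.30e-39 × 2.316e20 = 7.643e-19 kg/m³.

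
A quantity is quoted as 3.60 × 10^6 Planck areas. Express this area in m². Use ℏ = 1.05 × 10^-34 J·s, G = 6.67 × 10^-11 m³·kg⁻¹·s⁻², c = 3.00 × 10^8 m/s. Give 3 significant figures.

9.34 × 10^-64 m²

One Planck area: A_P = ℏG/c³ = 2.59 × 10^-70 m².
3.60 × 10^6 × 2.59 × 10^-70 m² = 9.34 × 10^-64 m²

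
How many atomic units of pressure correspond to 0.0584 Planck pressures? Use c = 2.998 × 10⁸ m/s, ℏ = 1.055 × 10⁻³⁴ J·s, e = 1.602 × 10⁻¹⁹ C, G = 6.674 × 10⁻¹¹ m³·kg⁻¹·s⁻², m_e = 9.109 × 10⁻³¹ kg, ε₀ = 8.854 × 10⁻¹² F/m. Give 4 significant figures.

Planck pressure: p_P = c⁷/(ℏG²) = 4.632 × 10¹¹³ Pa
atomic unit of pressure: P_au = E_h/a₀³ = m_e⁴e¹⁰/((4πε₀)⁵ℏ⁸) = 2.929 × 10¹³ Pa
0.0584 × 4.632 × 10¹¹³ / 2.929 × 10¹³ = 9.236 × 10⁹⁸

9.236 × 10⁹⁸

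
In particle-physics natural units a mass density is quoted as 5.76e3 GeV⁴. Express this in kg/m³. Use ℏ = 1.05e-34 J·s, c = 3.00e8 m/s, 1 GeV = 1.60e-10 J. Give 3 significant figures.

Mass density is [E]/(c²[L]³) = [E]⁴/(ℏ³c⁵).
1 GeV⁴ → 1/(ℏ³c⁵) × (1 GeV in J)⁴ = 2.33e20 kg/m³.
Result: 5.76e3 × 2.33e20 = 1.34e24 kg/m³.

1.34e24 kg/m³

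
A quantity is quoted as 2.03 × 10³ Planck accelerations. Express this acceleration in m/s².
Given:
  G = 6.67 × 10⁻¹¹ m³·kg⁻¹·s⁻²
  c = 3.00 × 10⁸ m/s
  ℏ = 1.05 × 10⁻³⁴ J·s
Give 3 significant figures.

1.13 × 10⁵⁵ m/s²

One Planck acceleration: a_P = √(c⁷/(ℏG)) = 5.59 × 10⁵¹ m/s².
2.03 × 10³ × 5.59 × 10⁵¹ m/s² = 1.13 × 10⁵⁵ m/s²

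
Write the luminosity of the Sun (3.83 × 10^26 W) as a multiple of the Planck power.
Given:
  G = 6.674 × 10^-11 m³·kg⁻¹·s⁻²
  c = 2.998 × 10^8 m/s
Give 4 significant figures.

Planck power: P_P = c⁵/G = 3.629 × 10^52 W.
3.83 × 10^26 / 3.629 × 10^52 = 1.055 × 10^-26

1.055 × 10^-26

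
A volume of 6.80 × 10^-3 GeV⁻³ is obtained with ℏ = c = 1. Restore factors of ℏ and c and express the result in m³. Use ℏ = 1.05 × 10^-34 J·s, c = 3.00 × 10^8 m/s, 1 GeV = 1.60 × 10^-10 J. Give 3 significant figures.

5.19 × 10^-50 m³

Volume is [L]³ = [E]⁻³·(ℏc)³.
1 GeV⁻³ → (ℏc)³ × (1 GeV in J)⁻³ = 7.63 × 10^-48 m³.
Result: 6.80 × 10^-3 × 7.63 × 10^-48 = 5.19 × 10^-50 m³.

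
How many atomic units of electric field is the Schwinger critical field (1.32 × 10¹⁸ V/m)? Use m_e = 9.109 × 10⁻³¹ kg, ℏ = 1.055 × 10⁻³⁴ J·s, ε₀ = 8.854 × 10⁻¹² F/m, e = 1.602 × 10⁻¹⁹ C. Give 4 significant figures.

atomic unit of electric field: E_au = E_h/(e a₀) = m_e²e⁵/((4πε₀)³ℏ⁴) = 5.131 × 10¹¹ V/m.
1.32 × 10¹⁸ / 5.131 × 10¹¹ = 2.573 × 10⁶

2.573 × 10⁶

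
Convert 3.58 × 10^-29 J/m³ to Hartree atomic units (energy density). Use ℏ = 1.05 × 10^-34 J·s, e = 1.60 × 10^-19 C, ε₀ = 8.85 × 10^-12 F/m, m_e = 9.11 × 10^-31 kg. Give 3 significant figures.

atomic unit of energy density: u_au = E_h/a₀³ = m_e⁴e¹⁰/((4πε₀)⁵ℏ⁸) = 3.01 × 10^13 J/m³.
3.58 × 10^-29 / 3.01 × 10^13 = 1.19 × 10^-42

1.19 × 10^-42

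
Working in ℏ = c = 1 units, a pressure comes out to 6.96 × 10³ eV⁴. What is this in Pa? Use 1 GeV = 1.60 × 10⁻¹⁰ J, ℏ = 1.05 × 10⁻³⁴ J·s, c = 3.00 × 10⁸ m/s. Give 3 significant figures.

Pressure is [E]/[L]³ = [E]⁴/(ℏc)³.
1 GeV⁴ → 1/(ℏc)³ × (1 GeV in J)⁴ = 2.10 × 10³⁷ Pa.
Convert the energy scale: 6.96 × 10³ eV⁴ = 6.96 × 10⁻³³ GeV⁴.
Result: 6.96 × 10⁻³³ × 2.10 × 10³⁷ = 1.46 × 10⁵ Pa.

1.46 × 10⁵ Pa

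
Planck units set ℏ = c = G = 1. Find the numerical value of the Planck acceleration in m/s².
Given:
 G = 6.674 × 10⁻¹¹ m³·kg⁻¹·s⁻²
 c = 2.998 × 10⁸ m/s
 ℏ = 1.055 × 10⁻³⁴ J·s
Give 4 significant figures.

Dimensional analysis gives a_P = √(c⁷/(ℏG)).
  = √(3.092 × 10¹⁰³)
  = 5.560 × 10⁵¹ m/s²

5.560 × 10⁵¹ m/s²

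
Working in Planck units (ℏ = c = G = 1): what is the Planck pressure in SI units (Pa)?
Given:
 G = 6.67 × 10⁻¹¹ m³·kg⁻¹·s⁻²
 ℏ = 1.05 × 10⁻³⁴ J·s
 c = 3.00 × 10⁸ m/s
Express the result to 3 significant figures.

The unique combination of the constants set to 1 with dimensions of pressure is p_P = c⁷/(ℏG²).
  = 2.19 × 10⁵⁹ / 4.67 × 10⁻⁵⁵
  = 4.68 × 10¹¹³ Pa

4.68 × 10¹¹³ Pa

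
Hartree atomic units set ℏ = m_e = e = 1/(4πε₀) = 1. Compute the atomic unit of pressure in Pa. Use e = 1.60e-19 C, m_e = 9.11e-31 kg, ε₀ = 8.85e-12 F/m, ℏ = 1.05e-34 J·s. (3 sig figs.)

3.01e13 Pa

From ℏ = m_e = e = 1/(4πε₀) = 1 the pressure scale is P_au = E_h/a₀³ = m_e⁴e¹⁰/((4πε₀)⁵ℏ⁸).
E_h = 4.38e-18 J
a₀ = 5.26e-11 m
E_h/a₀³ = 3.01e13 Pa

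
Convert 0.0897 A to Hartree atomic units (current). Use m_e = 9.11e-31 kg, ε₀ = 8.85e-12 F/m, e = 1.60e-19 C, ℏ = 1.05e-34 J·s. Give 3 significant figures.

atomic unit of electric current: I_au = e E_h/ℏ = m_e e⁵/((4πε₀)²ℏ³) = 6.67e-3 A.
0.0897 / 6.67e-3 = 13.4

13.4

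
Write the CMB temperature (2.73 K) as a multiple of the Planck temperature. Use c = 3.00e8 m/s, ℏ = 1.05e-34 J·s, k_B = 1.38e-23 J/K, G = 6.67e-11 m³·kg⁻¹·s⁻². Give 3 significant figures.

1.93e-32

Planck temperature: T_P = √(ℏc⁵/G) / k_B = 1.42e32 K.
2.73 / 1.42e32 = 1.93e-32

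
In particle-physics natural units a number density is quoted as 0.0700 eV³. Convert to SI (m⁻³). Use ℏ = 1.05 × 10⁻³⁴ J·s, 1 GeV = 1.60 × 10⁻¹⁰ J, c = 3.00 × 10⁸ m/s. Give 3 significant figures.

9.17 × 10¹⁸ m⁻³

Number density is [L]⁻³ = [E]³/(ℏc)³.
1 GeV³ → 1/(ℏc)³ × (1 GeV in J)³ = 1.31 × 10⁴⁷ m⁻³.
Convert the energy scale: 0.0700 eV³ = 7.00 × 10⁻²⁹ GeV³.
Result: 7.00 × 10⁻²⁹ × 1.31 × 10⁴⁷ = 9.17 × 10¹⁸ m⁻³.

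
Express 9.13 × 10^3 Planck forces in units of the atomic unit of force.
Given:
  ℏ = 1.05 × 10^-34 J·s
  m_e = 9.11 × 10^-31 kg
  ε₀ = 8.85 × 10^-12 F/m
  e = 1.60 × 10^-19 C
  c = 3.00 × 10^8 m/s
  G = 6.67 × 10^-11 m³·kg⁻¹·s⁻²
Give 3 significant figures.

Planck force: F_P = c⁴/G = 1.21 × 10^44 N
atomic unit of force: F_au = E_h/a₀ = m_e²e⁶/((4πε₀)³ℏ⁴) = 8.33 × 10^-8 N
9.13 × 10^3 × 1.21 × 10^44 / 8.33 × 10^-8 = 1.33 × 10^55

1.33 × 10^55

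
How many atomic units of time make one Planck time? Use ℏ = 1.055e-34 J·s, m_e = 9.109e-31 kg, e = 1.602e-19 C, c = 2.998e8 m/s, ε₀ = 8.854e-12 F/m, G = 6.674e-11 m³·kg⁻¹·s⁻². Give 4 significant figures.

Planck time: t_P = √(ℏG/c⁵) = 5.392e-44 s
atomic unit of time: τ_au = (4πε₀)²ℏ³/(m_e e⁴) = 2.423e-17 s
ratio = 5.392e-44 / 2.423e-17 = 2.225e-27

2.225e-27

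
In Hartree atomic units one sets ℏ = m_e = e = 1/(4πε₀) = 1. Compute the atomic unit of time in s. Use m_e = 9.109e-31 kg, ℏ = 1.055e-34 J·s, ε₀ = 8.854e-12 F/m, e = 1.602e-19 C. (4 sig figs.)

2.423e-17 s

τ_au = (4πε₀)²ℏ³/(m_e e⁴)
E_h = 4.354e-18 J
ℏ/E_h = 2.423e-17 s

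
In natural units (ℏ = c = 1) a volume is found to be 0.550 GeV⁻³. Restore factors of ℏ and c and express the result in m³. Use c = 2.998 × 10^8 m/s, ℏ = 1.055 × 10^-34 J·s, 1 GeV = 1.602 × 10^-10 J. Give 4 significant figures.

Volume is [L]³ = [E]⁻³·(ℏc)³.
1 GeV⁻³ → (ℏc)³ × (1 GeV in J)⁻³ = 7.696 × 10^-48 m³.
Result: 0.550 × 7.696 × 10^-48 = 4.233 × 10^-48 m³.

4.233 × 10^-48 m³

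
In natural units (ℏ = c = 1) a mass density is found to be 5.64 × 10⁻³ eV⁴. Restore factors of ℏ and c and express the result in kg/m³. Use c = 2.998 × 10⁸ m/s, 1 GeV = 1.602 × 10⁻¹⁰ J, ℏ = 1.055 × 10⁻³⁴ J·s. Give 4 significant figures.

Mass density is [E]/(c²[L]³) = [E]⁴/(ℏ³c⁵).
1 GeV⁴ → 1/(ℏ³c⁵) × (1 GeV in J)⁴ = 2.316 × 10²⁰ kg/m³.
Convert the energy scale: 5.64 × 10⁻³ eV⁴ = 5.64 × 10⁻³⁹ GeV⁴.
Result: 5.64 × 10⁻³⁹ × 2.316 × 10²⁰ = 1.306 × 10⁻¹⁸ kg/m³.

1.306 × 10⁻¹⁸ kg/m³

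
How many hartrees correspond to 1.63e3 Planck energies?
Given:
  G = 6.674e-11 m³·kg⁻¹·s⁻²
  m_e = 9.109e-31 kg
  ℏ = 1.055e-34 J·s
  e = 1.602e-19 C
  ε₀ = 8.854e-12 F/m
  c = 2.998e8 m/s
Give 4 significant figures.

Planck energy: E_P = √(ℏc⁵/G) = 1.957e9 J
hartree: E_h = m_e e⁴/(4πε₀ℏ)² = 4.354e-18 J
1.63e3 × 1.957e9 / 4.354e-18 = 7.325e29

7.325e29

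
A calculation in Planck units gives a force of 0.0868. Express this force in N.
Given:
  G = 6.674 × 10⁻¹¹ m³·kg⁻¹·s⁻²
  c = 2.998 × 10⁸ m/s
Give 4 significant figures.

One Planck force: F_P = c⁴/G = 1.210 × 10⁴⁴ N.
0.0868 × 1.210 × 10⁴⁴ N = 1.051 × 10⁴³ N

1.051 × 10⁴³ N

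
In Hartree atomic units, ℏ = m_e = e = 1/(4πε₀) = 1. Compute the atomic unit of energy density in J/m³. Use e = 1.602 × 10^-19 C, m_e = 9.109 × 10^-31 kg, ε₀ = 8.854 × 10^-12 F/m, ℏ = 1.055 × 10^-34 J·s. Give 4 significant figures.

2.929 × 10^13 J/m³

From ℏ = m_e = e = 1/(4πε₀) = 1 the energy density scale is u_au = E_h/a₀³ = m_e⁴e¹⁰/((4πε₀)⁵ℏ⁸).
E_h = 4.354 × 10^-18 J
a₀ = 5.297 × 10^-11 m
E_h/a₀³ = 2.929 × 10^13 J/m³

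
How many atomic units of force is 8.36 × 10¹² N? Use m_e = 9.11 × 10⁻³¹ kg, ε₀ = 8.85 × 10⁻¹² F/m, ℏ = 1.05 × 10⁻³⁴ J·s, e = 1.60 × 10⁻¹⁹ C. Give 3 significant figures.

1.00 × 10²⁰

atomic unit of force: F_au = E_h/a₀ = m_e²e⁶/((4πε₀)³ℏ⁴) = 8.33 × 10⁻⁸ N.
8.36 × 10¹² / 8.33 × 10⁻⁸ = 1.00 × 10²⁰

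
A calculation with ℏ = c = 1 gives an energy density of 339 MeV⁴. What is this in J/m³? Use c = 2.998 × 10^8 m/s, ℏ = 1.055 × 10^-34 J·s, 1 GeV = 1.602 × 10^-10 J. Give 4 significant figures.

7.057 × 10^27 J/m³

[E]/[L]³ = [E]⁴/(ℏc)³; restore (ℏc)⁻³.
1 GeV⁴ → 1/(ℏc)³ × (1 GeV in J)⁴ = 2.082 × 10^37 J/m³.
Convert the energy scale: 339 MeV⁴ = 3.39 × 10^-10 GeV⁴.
Result: 3.39 × 10^-10 × 2.082 × 10^37 = 7.057 × 10^27 J/m³.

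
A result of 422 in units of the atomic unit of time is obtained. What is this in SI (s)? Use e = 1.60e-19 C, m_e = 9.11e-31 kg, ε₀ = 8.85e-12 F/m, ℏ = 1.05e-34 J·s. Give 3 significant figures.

One atomic unit of time: τ_au = (4πε₀)²ℏ³/(m_e e⁴) = 2.40e-17 s.
422 × 2.40e-17 s = 1.01e-14 s

1.01e-14 s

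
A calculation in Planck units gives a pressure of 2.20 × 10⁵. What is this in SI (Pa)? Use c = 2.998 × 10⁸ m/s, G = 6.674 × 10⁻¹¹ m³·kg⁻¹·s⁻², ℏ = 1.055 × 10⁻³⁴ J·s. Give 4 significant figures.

1.019 × 10¹¹⁹ Pa

One Planck pressure: p_P = c⁷/(ℏG²) = 4.632 × 10¹¹³ Pa.
2.20 × 10⁵ × 4.632 × 10¹¹³ Pa = 1.019 × 10¹¹⁹ Pa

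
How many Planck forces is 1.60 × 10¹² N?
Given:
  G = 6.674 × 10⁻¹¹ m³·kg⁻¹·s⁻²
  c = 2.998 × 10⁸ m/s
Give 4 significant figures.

Planck force: F_P = c⁴/G = 1.210 × 10⁴⁴ N.
1.60 × 10¹² / 1.210 × 10⁴⁴ = 1.322 × 10⁻³²

1.322 × 10⁻³²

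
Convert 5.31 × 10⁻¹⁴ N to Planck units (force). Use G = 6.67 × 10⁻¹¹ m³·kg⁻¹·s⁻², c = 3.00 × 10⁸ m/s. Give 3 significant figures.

Planck force: F_P = c⁴/G = 1.21 × 10⁴⁴ N.
5.31 × 10⁻¹⁴ / 1.21 × 10⁴⁴ = 4.37 × 10⁻⁵⁸

4.37 × 10⁻⁵⁸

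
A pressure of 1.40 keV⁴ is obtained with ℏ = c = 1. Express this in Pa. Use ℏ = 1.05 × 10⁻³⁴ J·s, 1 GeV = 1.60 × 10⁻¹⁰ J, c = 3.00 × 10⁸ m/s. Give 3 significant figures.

2.94 × 10¹³ Pa

Pressure is [E]/[L]³ = [E]⁴/(ℏc)³.
1 GeV⁴ → 1/(ℏc)³ × (1 GeV in J)⁴ = 2.10 × 10³⁷ Pa.
Convert the energy scale: 1.40 keV⁴ = 1.40 × 10⁻²⁴ GeV⁴.
Result: 1.40 × 10⁻²⁴ × 2.10 × 10³⁷ = 2.94 × 10¹³ Pa.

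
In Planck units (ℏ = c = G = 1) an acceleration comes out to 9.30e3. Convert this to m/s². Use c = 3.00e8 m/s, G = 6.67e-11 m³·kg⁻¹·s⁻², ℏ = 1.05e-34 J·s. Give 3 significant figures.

5.20e55 m/s²

One Planck acceleration: a_P = √(c⁷/(ℏG)) = 5.59e51 m/s².
9.30e3 × 5.59e51 m/s² = 5.20e55 m/s²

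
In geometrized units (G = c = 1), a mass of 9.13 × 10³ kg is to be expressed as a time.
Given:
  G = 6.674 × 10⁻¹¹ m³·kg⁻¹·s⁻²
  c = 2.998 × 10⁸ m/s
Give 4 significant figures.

Mass → time via G/c³.
9.13 × 10³ kg × (G/c³) = 2.261 × 10⁻³² s

2.261 × 10⁻³² s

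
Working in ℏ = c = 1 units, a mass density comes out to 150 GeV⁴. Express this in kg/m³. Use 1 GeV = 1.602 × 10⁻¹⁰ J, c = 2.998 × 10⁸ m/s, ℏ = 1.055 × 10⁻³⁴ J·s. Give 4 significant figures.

Mass density is [E]/(c²[L]³) = [E]⁴/(ℏ³c⁵).
1 GeV⁴ → 1/(ℏ³c⁵) × (1 GeV in J)⁴ = 2.316 × 10²⁰ kg/m³.
Result: 150 × 2.316 × 10²⁰ = 3.474 × 10²² kg/m³.

3.474 × 10²² kg/m³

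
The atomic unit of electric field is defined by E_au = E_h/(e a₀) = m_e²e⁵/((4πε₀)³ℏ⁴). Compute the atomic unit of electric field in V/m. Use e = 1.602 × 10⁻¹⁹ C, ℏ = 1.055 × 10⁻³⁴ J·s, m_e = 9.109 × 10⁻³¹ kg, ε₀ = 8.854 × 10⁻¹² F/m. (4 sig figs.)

E_au = E_h/(e a₀) = m_e²e⁵/((4πε₀)³ℏ⁴)
E_h = 4.354 × 10⁻¹⁸ J
a₀ = 5.297 × 10⁻¹¹ m
E_h/(e·a₀) = 5.131 × 10¹¹ V/m

5.131 × 10¹¹ V/m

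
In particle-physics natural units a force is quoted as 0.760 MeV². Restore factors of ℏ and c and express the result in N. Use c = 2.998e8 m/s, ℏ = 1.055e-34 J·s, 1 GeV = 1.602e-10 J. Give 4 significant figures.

0.6167 N

Force is [E]/[L] = [E]²/(ℏc); restore (ℏc)⁻¹.
1 GeV² → 1/(ℏc) × (1 GeV in J)² = 8.114e5 N.
Convert the energy scale: 0.760 MeV² = 7.60e-7 GeV².
Result: 7.60e-7 × 8.114e5 = 0.6167 N.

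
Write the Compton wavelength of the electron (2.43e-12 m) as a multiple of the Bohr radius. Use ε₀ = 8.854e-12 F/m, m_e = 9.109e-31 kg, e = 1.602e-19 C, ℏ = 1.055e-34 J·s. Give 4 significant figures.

0.04587

Bohr radius: a₀ = 4πε₀ℏ²/(m_e e²) = 5.297e-11 m.
2.43e-12 / 5.297e-11 = 0.04587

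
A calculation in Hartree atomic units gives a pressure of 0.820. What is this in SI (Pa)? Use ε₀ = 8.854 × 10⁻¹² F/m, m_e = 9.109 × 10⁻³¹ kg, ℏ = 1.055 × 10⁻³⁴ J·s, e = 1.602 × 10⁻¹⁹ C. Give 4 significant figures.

2.402 × 10¹³ Pa

One atomic unit of pressure: P_au = E_h/a₀³ = m_e⁴e¹⁰/((4πε₀)⁵ℏ⁸) = 2.929 × 10¹³ Pa.
0.820 × 2.929 × 10¹³ Pa = 2.402 × 10¹³ Pa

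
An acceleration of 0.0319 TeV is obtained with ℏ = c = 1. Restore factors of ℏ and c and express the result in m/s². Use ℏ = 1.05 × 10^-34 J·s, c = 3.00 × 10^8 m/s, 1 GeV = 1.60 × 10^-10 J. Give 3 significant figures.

1.46 × 10^34 m/s²

Acceleration is [L]/[T]² = c·[E]/ℏ.
1 GeV → c/ℏ × (1 GeV in J) = 4.57 × 10^32 m/s².
Convert the energy scale: 0.0319 TeV = 31.9 GeV.
Result: 31.9 × 4.57 × 10^32 = 1.46 × 10^34 m/s².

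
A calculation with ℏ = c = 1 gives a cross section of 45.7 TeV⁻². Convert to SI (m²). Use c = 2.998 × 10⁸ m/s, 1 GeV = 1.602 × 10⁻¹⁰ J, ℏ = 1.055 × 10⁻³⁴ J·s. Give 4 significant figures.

1.781 × 10⁻³⁶ m²

Area is [L]² = [E]⁻²·(ℏc)²; restore (ℏc)².
1 GeV⁻² → (ℏc)² × (1 GeV in J)⁻² = 3.898 × 10⁻³² m².
Convert the energy scale: 45.7 TeV⁻² = 4.57 × 10⁻⁵ GeV⁻².
Result: 4.57 × 10⁻⁵ × 3.898 × 10⁻³² = 1.781 × 10⁻³⁶ m².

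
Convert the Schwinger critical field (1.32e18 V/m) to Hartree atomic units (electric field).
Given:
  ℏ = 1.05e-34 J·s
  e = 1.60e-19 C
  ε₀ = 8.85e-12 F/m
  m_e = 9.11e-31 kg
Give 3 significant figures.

atomic unit of electric field: E_au = E_h/(e a₀) = m_e²e⁵/((4πε₀)³ℏ⁴) = 5.20e11 V/m.
1.32e18 / 5.20e11 = 2.54e6

2.54e6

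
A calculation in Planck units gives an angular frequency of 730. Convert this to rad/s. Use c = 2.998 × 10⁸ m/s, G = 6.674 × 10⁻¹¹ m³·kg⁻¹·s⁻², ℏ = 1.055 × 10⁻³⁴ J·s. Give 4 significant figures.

1.354 × 10⁴⁶ rad/s

One Planck angular frequency: ω_P = √(c⁵/(ℏG)) = 1.855 × 10⁴³ rad/s.
730 × 1.855 × 10⁴³ rad/s = 1.354 × 10⁴⁶ rad/s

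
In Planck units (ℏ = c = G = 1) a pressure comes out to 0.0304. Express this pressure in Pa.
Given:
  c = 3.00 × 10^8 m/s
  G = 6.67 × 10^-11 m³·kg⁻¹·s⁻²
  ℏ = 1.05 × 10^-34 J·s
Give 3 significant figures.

One Planck pressure: p_P = c⁷/(ℏG²) = 4.68 × 10^113 Pa.
0.0304 × 4.68 × 10^113 Pa = 1.42 × 10^112 Pa

1.42 × 10^112 Pa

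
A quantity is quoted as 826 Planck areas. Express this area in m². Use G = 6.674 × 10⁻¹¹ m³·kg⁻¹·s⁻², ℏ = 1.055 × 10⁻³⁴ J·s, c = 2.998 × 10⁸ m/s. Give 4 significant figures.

2.158 × 10⁻⁶⁷ m²

One Planck area: A_P = ℏG/c³ = 2.613 × 10⁻⁷⁰ m².
826 × 2.613 × 10⁻⁷⁰ m² = 2.158 × 10⁻⁶⁷ m²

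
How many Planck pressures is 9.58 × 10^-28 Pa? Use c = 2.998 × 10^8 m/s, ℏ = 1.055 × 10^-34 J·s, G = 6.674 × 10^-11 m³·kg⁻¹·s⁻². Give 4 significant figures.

Planck pressure: p_P = c⁷/(ℏG²) = 4.632 × 10^113 Pa.
9.58 × 10^-28 / 4.632 × 10^113 = 2.068 × 10^-141

2.068 × 10^-141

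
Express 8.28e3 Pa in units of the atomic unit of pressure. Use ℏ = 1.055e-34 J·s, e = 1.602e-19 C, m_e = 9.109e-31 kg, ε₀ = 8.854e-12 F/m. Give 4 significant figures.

atomic unit of pressure: P_au = E_h/a₀³ = m_e⁴e¹⁰/((4πε₀)⁵ℏ⁸) = 2.929e13 Pa.
8.28e3 / 2.929e13 = 2.827e-10

2.827e-10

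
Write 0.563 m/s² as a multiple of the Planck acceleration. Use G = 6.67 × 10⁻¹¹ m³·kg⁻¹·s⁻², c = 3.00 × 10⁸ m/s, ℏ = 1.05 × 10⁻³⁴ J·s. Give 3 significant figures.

Planck acceleration: a_P = √(c⁷/(ℏG)) = 5.59 × 10⁵¹ m/s².
0.563 / 5.59 × 10⁵¹ = 1.01 × 10⁻⁵²

1.01 × 10⁻⁵²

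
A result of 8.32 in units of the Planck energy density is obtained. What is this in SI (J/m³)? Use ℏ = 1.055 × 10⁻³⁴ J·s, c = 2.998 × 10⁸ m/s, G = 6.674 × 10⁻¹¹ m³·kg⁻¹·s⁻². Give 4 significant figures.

One Planck energy density: u_P = c⁷/(ℏG²) = 4.632 × 10¹¹³ J/m³.
8.32 × 4.632 × 10¹¹³ J/m³ = 3.854 × 10¹¹⁴ J/m³

3.854 × 10¹¹⁴ J/m³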